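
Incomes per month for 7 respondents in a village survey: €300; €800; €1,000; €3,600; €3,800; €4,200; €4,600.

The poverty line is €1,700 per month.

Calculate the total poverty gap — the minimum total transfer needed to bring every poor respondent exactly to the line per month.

€3,000

Below the line: €300, €800, €1,000 (q = 3 of N = 7).
Individual gaps: 1700−300 = 1400; 1700−800 = 900; 1700−1000 = 700.
Aggregate gap = €3,000.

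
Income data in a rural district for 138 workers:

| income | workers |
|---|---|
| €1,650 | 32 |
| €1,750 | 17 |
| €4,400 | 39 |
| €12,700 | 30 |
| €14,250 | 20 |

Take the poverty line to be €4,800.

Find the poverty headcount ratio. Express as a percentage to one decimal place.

63.8%

88 of the 138 workers have income below €4,800.
H = 88/138 = 63.8%.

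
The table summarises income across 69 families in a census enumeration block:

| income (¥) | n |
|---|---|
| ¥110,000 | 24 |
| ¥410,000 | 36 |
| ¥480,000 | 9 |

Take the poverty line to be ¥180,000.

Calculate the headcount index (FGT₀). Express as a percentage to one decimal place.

34.8%

24 of the 69 families have income below ¥180,000.
H = 24/69 = 34.8%.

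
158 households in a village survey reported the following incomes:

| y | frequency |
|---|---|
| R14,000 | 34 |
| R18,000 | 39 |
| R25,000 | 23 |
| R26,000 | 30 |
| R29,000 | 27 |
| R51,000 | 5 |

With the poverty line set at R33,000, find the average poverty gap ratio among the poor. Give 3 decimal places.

Below the line: 34×R14,000, 39×R18,000, 23×R25,000, 30×R26,000, 27×R29,000 (q = 153 of N = 158).
Shortfall ratios (z−y)/z: 0.5758 (×34), 0.4545 (×39), 0.2424 (×23), 0.2121 (×30), 0.1212 (×27); sum = 52.515152.
I averages over the q = 153 poor units only: 52.515152 / 153 = 0.343.

0.343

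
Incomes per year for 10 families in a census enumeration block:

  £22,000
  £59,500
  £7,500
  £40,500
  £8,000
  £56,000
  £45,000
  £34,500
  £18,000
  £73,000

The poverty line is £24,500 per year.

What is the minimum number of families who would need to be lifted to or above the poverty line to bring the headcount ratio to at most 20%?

2

Currently q = 4 of N = 10 are below the line (H = 0.400).
A headcount ratio of at most 20% allows at most ⌊0.20 × 10⌋ = 2 poor families.
So at least 4 − 2 = 2 must be lifted.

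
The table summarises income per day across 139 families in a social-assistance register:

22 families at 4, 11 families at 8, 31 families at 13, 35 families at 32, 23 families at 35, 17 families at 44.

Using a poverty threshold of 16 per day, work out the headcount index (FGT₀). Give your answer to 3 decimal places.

64 of the 139 families have income below 16.
H = 64/139 = 0.460.

0.460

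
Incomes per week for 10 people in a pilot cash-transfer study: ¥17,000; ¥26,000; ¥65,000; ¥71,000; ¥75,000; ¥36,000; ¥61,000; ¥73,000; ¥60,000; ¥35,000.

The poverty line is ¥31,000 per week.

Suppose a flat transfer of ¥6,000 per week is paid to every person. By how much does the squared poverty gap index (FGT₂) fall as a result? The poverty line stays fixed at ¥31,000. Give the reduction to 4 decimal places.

0.0163

Before: below the line — ¥17,000, ¥26,000; squared poverty gap index (FGT₂) = 0.022997.
After the ¥6,000 transfer: below the line — ¥23,000; squared poverty gap index (FGT₂) = 0.006660.
Reduction = 0.022997 − 0.006660 = 0.0163.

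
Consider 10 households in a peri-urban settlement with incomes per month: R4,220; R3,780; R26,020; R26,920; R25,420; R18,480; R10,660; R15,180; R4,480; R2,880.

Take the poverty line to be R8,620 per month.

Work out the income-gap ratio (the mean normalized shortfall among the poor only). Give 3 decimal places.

0.555

Poor units: R2,880, R3,780, R4,220, R4,480 (q = 4 of N = 10).
Relative gaps: 0.6659, 0.5615, 0.5104, 0.4803; sum = 2.218097.
I averages over the q = 4 poor units only: 2.218097 / 4 = 0.555.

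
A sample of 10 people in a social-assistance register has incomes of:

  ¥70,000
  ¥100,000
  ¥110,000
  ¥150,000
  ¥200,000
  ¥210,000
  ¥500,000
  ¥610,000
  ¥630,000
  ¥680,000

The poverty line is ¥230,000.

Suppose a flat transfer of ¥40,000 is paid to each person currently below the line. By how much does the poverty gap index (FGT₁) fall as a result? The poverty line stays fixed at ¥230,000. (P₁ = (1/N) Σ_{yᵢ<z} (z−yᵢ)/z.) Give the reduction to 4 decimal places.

0.0913

Before: below the line — ¥70,000, ¥100,000, ¥110,000, ¥150,000, ¥200,000, ¥210,000; poverty gap index (FGT₁) = 0.234783.
After the ¥40,000 transfer: below the line — ¥110,000, ¥140,000, ¥150,000, ¥190,000; poverty gap index (FGT₁) = 0.143478.
Reduction = 0.234783 − 0.143478 = 0.0913.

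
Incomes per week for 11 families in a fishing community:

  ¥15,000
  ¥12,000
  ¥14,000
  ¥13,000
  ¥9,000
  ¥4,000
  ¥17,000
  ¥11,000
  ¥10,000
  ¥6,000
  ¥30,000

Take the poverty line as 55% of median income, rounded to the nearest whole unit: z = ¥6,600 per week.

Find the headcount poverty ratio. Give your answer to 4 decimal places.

0.1818

2 of the 11 families have income below ¥6,600.
H = 2/11 = 0.1818.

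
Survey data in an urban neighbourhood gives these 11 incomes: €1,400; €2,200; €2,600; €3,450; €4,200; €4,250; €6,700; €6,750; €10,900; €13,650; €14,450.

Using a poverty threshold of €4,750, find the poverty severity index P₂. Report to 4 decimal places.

Incomes under z: €1,400, €2,200, €2,600, €3,450, €4,200, €4,250 (q = 6 of N = 11).
Shortfall ratios: (4750−1400)/4750 = 0.7053; (4750−2200)/4750 = 0.5368; (4750−2600)/4750 = 0.4526; (4750−3450)/4750 = 0.2737; (4750−4200)/4750 = 0.1158; (4750−4250)/4750 = 0.1053.
Squared: 0.4974; 0.2882; 0.2049; 0.0749; 0.0134; 0.0111.
Sum = 1.089861; P₂ = 1.089861 / 11 = 0.0991.

0.0991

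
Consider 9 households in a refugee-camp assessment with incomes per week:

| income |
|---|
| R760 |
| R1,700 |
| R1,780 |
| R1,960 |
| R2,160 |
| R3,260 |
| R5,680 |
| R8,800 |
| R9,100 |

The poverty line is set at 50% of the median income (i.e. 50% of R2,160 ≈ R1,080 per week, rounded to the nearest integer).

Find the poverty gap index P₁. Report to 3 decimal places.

Below the line: R760 (q = 1 of N = 9).
Normalized shortfalls: (1080−760)/1080 = 0.2963.
Σ = 0.296296. Dividing by the full population N = 9 gives P₁ = 0.033.

0.033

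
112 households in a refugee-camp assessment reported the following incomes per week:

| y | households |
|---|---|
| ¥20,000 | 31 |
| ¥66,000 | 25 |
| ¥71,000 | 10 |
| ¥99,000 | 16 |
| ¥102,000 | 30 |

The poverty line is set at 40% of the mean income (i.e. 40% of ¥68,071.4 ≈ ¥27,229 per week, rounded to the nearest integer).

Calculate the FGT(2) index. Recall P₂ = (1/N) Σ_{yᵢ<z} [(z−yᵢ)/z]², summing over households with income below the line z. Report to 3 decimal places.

0.020

Incomes under z: 31×¥20,000 (q = 31 of N = 112).
Normalized shortfalls: (27229−20000)/27229 = 0.2655 (×31).
Squared: 0.0705 (×31).
Sum = 2.185017; P₂ = 2.185017 / 112 = 0.020.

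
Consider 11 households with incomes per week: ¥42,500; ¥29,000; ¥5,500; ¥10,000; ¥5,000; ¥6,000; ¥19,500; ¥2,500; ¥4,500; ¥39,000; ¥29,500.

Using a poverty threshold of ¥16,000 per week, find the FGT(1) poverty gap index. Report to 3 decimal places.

0.355

Below z: ¥2,500, ¥4,500, ¥5,000, ¥5,500, ¥6,000, ¥10,000 (q = 6 of N = 11).
Gap ratios (z−y)/z: (16000−2500)/16000 = 0.8438; (16000−4500)/16000 = 0.7188; (16000−5000)/16000 = 0.6875; (16000−5500)/16000 = 0.6562; (16000−6000)/16000 = 0.6250; (16000−10000)/16000 = 0.3750.
Sum of shortfalls = 3.906250; P₁ averages over all N: 3.906250 / 11 = 0.355.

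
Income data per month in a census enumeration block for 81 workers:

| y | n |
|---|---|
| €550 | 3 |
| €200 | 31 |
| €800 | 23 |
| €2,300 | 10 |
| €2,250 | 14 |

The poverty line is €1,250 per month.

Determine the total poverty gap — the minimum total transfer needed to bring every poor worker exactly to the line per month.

€45,000

Below the line: 31×€200, 3×€550, 23×€800 (q = 57 of N = 81).
Individual gaps: 31×(1250−200) = 32550; 3×(1250−550) = 2100; 23×(1250−800) = 10350.
Aggregate gap = €45,000.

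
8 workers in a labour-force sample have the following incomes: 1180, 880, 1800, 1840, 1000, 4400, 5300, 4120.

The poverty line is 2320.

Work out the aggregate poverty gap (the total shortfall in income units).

Below the line: 880, 1000, 1180, 1800, 1840 (q = 5 of N = 8).
Individual gaps: 2320−880 = 1440; 2320−1000 = 1320; 2320−1180 = 1140; 2320−1800 = 520; 2320−1840 = 480.
Aggregate gap = 4900.

4900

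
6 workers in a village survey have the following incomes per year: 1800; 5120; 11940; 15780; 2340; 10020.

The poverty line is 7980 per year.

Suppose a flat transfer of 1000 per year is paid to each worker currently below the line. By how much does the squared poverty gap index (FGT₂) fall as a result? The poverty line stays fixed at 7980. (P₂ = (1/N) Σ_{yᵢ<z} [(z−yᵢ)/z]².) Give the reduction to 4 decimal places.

0.0690

Before: below the line — 1800, 2340, 5120; squared poverty gap index (FGT₂) = 0.204620.
After the 1000 transfer: below the line — 2800, 3340, 6120; squared poverty gap index (FGT₂) = 0.135629.
Reduction = 0.204620 − 0.135629 = 0.0690.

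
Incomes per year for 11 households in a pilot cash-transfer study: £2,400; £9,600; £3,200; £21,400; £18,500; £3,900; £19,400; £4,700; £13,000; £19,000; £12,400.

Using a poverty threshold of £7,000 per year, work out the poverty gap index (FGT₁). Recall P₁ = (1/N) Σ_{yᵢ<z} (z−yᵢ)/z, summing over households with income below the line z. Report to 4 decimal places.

0.1792

Incomes under z: £2,400, £3,200, £3,900, £4,700 (q = 4 of N = 11).
Gap ratios (z−y)/z: (7000−2400)/7000 = 0.6571; (7000−3200)/7000 = 0.5429; (7000−3900)/7000 = 0.4429; (7000−4700)/7000 = 0.3286.
Σ = 1.971429. Dividing by the full population N = 11 gives P₁ = 0.1792.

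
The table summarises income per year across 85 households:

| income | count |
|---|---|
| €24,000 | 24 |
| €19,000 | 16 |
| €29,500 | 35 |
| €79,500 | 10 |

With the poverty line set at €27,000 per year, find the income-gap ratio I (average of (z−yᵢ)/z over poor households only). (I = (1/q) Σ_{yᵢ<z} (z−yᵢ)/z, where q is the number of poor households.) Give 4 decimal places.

0.1852

Below z: 16×€19,000, 24×€24,000 (q = 40 of N = 85).
Relative gaps: 0.2963 (×16), 0.1111 (×24); sum = 7.407407.
I averages over the q = 40 poor units only: 7.407407 / 40 = 0.1852.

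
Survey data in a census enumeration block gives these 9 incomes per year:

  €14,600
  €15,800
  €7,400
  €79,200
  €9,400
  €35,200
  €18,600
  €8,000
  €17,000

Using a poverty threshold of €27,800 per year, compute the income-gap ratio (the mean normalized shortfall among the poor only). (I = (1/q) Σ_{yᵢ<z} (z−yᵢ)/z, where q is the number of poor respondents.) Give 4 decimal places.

0.5334

Below z: €7,400, €8,000, €9,400, €14,600, €15,800, €17,000, €18,600 (q = 7 of N = 9).
Shortfall ratios (z−y)/z: 0.7338, 0.7122, 0.6619, 0.4748, 0.4317, 0.3885, 0.3309; sum = 3.733813.
The income-gap ratio divides by q (the poor only): 3.733813 / 7 = 0.5334.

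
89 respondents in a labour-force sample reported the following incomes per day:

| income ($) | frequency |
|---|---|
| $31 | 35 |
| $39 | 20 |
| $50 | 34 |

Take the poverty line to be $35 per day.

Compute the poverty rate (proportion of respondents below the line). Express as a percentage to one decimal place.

35 of the 89 respondents have income below $35.
H = 35/89 = 39.3%.

39.3%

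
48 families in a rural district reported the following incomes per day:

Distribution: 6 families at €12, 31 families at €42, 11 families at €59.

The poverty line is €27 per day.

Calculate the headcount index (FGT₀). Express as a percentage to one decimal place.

12.5%

6 of the 48 families have income below €27.
H = 6/48 = 12.5%.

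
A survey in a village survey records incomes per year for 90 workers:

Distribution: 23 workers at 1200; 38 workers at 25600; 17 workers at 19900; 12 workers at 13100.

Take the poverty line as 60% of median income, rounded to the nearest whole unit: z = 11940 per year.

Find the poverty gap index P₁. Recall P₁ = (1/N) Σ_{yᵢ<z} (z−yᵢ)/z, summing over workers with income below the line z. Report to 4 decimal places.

Below the line: 23×1200 (q = 23 of N = 90).
Shortfall ratios: (11940−1200)/11940 = 0.8995 (×23).
Σ = 20.688442. Dividing by the full population N = 90 gives P₁ = 0.2299.

0.2299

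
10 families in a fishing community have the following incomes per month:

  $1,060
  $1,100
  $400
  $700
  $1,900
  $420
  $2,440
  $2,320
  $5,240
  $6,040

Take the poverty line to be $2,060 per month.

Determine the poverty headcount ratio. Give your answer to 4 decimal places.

6 of the 10 families have income below $2,060.
H = 6/10 = 0.6000.

0.6000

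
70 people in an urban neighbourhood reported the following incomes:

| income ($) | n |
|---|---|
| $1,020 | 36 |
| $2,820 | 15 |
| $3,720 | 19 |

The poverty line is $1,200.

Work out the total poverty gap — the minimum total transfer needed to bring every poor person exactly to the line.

$6,480

Below z: 36×$1,020 (q = 36 of N = 70).
Individual gaps: 36×(1200−1020) = 6480.
Aggregate gap = $6,480.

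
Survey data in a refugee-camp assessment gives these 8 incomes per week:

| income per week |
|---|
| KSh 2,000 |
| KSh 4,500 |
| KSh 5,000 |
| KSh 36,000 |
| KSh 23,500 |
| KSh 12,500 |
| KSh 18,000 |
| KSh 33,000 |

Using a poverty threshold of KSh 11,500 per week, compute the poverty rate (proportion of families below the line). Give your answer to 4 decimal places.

0.3750

3 of the 8 families have income below KSh 11,500.
H = 3/8 = 0.3750.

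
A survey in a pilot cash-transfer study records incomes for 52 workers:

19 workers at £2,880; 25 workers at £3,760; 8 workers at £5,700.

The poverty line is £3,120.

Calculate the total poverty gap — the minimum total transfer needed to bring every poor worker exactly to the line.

Below the line: 19×£2,880 (q = 19 of N = 52).
Individual gaps: 19×(3120−2880) = 4560.
Aggregate gap = £4,560.

£4,560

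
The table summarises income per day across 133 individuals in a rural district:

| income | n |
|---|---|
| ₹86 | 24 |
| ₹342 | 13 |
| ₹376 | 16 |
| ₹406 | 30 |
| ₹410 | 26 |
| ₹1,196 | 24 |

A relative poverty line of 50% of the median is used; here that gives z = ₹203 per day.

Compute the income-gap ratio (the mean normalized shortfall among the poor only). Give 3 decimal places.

0.576

Poor units: 24×₹86 (q = 24 of N = 133).
Relative gaps: 0.5764 (×24); sum = 13.832512.
The income-gap ratio divides by q (the poor only): 13.832512 / 24 = 0.576.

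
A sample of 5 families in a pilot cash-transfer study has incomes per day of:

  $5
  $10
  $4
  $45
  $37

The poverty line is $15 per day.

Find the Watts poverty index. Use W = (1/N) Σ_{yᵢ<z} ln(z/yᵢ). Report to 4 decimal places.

Incomes under z: $4, $5, $10 (q = 3 of N = 5).
Log shortfalls: ln(15/4) = 1.3218; ln(15/5) = 1.0986; ln(15/10) = 0.4055.
W = 2.825833 / 5 = 0.5652.

0.5652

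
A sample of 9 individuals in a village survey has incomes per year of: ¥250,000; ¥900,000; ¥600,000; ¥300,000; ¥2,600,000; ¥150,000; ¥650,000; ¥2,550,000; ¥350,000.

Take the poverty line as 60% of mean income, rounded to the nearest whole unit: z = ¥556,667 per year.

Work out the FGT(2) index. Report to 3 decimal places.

0.132

Below the line: ¥150,000, ¥250,000, ¥300,000, ¥350,000 (q = 4 of N = 9).
Normalized shortfalls: (556667−150000)/556667 = 0.7305; (556667−250000)/556667 = 0.5509; (556667−300000)/556667 = 0.4611; (556667−350000)/556667 = 0.3713.
Squared: 0.5337; 0.3035; 0.2126; 0.1378.
Sum = 1.187602; P₂ = 1.187602 / 9 = 0.132.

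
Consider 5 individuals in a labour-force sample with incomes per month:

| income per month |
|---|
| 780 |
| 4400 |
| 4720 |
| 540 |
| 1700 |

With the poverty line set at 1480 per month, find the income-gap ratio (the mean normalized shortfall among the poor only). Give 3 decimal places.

0.554

Below z: 540, 780 (q = 2 of N = 5).
Shortfall ratios (z−y)/z: 0.6351, 0.4730; sum = 1.108108.
The income-gap ratio divides by q (the poor only): 1.108108 / 2 = 0.554.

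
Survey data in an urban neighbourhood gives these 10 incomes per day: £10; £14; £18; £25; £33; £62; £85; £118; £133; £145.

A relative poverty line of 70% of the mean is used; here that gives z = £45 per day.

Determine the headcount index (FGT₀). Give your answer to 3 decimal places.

0.500

5 of the 10 workers have income below £45.
H = 5/10 = 0.500.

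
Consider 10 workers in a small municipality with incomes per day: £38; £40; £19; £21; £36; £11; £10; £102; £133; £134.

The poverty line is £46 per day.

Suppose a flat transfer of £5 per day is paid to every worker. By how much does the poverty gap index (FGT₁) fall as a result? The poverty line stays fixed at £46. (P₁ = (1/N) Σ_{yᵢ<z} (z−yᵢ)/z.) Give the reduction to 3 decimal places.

0.076

Before: below the line — £10, £11, £19, £21, £36, £38, £40; poverty gap index (FGT₁) = 0.31957.
After the £5 transfer: below the line — £15, £16, £24, £26, £41, £43, £45; poverty gap index (FGT₁) = 0.24348.
Reduction = 0.31957 − 0.24348 = 0.076.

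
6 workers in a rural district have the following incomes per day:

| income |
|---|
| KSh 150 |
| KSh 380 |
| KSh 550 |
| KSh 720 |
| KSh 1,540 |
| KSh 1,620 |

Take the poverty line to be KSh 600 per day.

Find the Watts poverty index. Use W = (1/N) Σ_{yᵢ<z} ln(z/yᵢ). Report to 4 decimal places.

Below the line: KSh 150, KSh 380, KSh 550 (q = 3 of N = 6).
Log gaps: ln(600/150) = 1.3863; ln(600/380) = 0.4568; ln(600/550) = 0.0870.
W = 1.930064 / 6 = 0.3217.

0.3217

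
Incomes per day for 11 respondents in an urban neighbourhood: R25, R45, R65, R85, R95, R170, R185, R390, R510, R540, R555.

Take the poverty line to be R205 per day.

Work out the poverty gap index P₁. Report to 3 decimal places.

0.339

Below z: R25, R45, R65, R85, R95, R170, R185 (q = 7 of N = 11).
Relative gaps: (205−25)/205 = 0.8780; (205−45)/205 = 0.7805; (205−65)/205 = 0.6829; (205−85)/205 = 0.5854; (205−95)/205 = 0.5366; (205−170)/205 = 0.1707; (205−185)/205 = 0.0976.
Σ = 3.731707. Dividing by the full population N = 11 gives P₁ = 0.339.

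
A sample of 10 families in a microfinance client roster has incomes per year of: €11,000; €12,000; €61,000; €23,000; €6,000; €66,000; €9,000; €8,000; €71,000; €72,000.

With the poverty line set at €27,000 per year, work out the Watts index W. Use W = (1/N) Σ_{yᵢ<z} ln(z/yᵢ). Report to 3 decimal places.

Poor units: €6,000, €8,000, €9,000, €11,000, €12,000, €23,000 (q = 6 of N = 10).
Log gaps: ln(27000/6000) = 1.5041; ln(27000/8000) = 1.2164; ln(27000/9000) = 1.0986; ln(27000/11000) = 0.8979; ln(27000/12000) = 0.8109; ln(27000/23000) = 0.1603.
W = 5.688299 / 10 = 0.569.

0.569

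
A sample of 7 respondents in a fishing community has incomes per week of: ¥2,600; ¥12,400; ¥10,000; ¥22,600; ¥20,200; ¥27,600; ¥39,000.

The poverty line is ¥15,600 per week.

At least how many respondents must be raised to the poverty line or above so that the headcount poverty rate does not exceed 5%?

3

3 of the 7 respondents are poor, so H = 3/7 = 0.429.
A headcount ratio of at most 5% allows at most ⌊0.05 × 7⌋ = 0 poor respondents.
So at least 3 − 0 = 3 must be lifted.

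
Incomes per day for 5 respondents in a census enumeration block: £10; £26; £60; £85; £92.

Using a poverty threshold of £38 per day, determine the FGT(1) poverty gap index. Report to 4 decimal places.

0.2105

Below z: £10, £26 (q = 2 of N = 5).
Shortfall ratios: (38−10)/38 = 0.7368; (38−26)/38 = 0.3158.
Σ = 1.052632. Dividing by the full population N = 5 gives P₁ = 0.2105.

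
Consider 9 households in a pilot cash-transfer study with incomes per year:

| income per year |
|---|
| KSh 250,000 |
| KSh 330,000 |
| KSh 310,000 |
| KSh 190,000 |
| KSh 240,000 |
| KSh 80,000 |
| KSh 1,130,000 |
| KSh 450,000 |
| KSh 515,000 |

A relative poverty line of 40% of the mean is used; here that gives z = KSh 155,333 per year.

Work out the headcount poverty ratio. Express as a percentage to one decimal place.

11.1%

1 of the 9 households have income below KSh 155,333.
H = 1/9 = 11.1%.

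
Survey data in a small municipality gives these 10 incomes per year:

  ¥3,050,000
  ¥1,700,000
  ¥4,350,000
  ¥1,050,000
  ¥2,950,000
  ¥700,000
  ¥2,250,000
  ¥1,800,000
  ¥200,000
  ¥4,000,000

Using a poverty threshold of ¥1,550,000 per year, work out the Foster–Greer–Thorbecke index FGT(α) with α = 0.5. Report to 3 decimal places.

0.224

Incomes under z: ¥200,000, ¥700,000, ¥1,050,000 (q = 3 of N = 10).
Shortfall ratios: (1550000−200000)/1550000 = 0.8710; (1550000−700000)/1550000 = 0.5484; (1550000−1050000)/1550000 = 0.3226.
Raised to α = 0.5: 0.93326; 0.74053; 0.56796.
Sum = 2.241750; FGT(0.5) = 2.241750 / 10 = 0.224.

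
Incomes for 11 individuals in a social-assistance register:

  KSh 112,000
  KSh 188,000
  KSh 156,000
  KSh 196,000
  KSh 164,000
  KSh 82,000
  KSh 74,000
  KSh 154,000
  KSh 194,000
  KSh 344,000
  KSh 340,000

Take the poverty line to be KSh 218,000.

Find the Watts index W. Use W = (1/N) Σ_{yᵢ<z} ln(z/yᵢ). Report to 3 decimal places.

Below z: KSh 74,000, KSh 82,000, KSh 112,000, KSh 154,000, KSh 156,000, KSh 164,000, KSh 188,000, KSh 194,000, KSh 196,000 (q = 9 of N = 11).
ln(z/y) terms: ln(218000/74000) = 1.0804; ln(218000/82000) = 0.9778; ln(218000/112000) = 0.6660; ln(218000/154000) = 0.3475; ln(218000/156000) = 0.3346; ln(218000/164000) = 0.2846; ln(218000/188000) = 0.1481; ln(218000/194000) = 0.1166; ln(218000/196000) = 0.1064.
W = 4.062083 / 11 = 0.369.

0.369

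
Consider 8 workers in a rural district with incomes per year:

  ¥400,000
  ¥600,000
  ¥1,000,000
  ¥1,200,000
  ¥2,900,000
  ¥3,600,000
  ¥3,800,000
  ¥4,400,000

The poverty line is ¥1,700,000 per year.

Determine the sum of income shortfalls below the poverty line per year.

¥3,600,000

Incomes under z: ¥400,000, ¥600,000, ¥1,000,000, ¥1,200,000 (q = 4 of N = 8).
Individual gaps: 1700000−400000 = 1300000; 1700000−600000 = 1100000; 1700000−1000000 = 700000; 1700000−1200000 = 500000.
Aggregate gap = ¥3,600,000.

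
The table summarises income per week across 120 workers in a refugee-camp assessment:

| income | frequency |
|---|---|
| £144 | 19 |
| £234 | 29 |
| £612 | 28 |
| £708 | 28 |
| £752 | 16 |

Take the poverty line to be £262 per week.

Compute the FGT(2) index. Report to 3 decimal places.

0.035

Poor units: 19×£144, 29×£234 (q = 48 of N = 120).
Normalized shortfalls: (262−144)/262 = 0.4504 (×19); (262−234)/262 = 0.1069 (×29).
Squared: 0.2028 (×19); 0.0114 (×29).
Sum = 4.185246; P₂ = 4.185246 / 120 = 0.035.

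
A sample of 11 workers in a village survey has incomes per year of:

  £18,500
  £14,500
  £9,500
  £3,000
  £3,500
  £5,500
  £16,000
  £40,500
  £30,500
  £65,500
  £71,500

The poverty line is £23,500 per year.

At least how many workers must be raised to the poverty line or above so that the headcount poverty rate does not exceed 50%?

2

7 of the 11 workers are poor, so H = 7/11 = 0.636.
A headcount ratio of at most 50% allows at most ⌊0.50 × 11⌋ = 5 poor workers.
So at least 7 − 5 = 2 must be lifted.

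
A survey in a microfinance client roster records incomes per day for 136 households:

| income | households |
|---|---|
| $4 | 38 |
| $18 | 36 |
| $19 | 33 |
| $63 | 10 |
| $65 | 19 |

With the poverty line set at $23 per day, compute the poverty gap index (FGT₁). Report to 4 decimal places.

Incomes under z: 38×$4, 36×$18, 33×$19 (q = 107 of N = 136).
Normalized shortfalls: (23−4)/23 = 0.8261 (×38); (23−18)/23 = 0.2174 (×36); (23−19)/23 = 0.1739 (×33).
Σ = 44.956522. Dividing by the full population N = 136 gives P₁ = 0.3306.

0.3306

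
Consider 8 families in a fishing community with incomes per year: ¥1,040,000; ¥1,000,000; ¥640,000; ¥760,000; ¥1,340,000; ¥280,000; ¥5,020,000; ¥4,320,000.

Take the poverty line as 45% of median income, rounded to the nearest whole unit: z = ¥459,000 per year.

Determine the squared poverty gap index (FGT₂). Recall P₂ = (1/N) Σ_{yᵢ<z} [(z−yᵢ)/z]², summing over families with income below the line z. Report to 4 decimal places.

0.0190

Below z: ¥280,000 (q = 1 of N = 8).
Relative gaps: (459000−280000)/459000 = 0.3900.
Squared: 0.1521.
Sum = 0.152083; P₂ = 0.152083 / 8 = 0.0190.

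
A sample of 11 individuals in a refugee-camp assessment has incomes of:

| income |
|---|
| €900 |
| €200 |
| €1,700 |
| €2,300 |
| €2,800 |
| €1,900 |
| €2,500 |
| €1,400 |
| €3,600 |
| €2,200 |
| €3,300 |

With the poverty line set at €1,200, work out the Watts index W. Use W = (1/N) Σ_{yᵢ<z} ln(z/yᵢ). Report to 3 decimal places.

Poor units: €200, €900 (q = 2 of N = 11).
ln(z/y) terms: ln(1200/200) = 1.7918; ln(1200/900) = 0.2877.
W = 2.079442 / 11 = 0.189.

0.189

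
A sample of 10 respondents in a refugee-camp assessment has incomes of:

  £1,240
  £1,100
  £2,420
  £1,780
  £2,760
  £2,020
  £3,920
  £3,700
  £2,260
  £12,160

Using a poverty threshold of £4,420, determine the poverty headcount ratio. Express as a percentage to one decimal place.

90.0%

9 of the 10 respondents have income below £4,420.
H = 9/10 = 90.0%.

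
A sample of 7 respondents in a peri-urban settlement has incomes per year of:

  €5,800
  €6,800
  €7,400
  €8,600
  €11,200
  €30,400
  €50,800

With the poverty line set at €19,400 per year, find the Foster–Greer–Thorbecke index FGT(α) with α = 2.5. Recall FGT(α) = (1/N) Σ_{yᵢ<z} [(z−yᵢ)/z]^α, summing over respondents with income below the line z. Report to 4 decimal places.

Below the line: €5,800, €6,800, €7,400, €8,600, €11,200 (q = 5 of N = 7).
Normalized shortfalls: (19400−5800)/19400 = 0.7010; (19400−6800)/19400 = 0.6495; (19400−7400)/19400 = 0.6186; (19400−8600)/19400 = 0.5567; (19400−11200)/19400 = 0.4227.
Raised to α = 2.5: 0.41147; 0.33996; 0.30092; 0.23124; 0.11615.
Sum = 1.399737; FGT(2.5) = 1.399737 / 7 = 0.2000.

0.2000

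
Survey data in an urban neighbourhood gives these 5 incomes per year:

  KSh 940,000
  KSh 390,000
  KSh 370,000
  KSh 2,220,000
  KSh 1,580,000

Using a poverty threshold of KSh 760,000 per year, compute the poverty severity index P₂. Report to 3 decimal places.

Poor units: KSh 370,000, KSh 390,000 (q = 2 of N = 5).
Shortfall ratios: (760000−370000)/760000 = 0.5132; (760000−390000)/760000 = 0.4868.
Squared: 0.2633; 0.2370.
Sum = 0.500346; P₂ = 0.500346 / 5 = 0.100.

0.100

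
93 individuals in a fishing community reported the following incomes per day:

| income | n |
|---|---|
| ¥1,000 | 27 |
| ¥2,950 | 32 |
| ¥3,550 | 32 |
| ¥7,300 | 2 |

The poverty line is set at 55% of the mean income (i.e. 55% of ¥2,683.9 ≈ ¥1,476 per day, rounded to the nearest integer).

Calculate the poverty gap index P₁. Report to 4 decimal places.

0.0936

Below z: 27×¥1,000 (q = 27 of N = 93).
Normalized shortfalls: (1476−1000)/1476 = 0.3225 (×27).
Sum of shortfalls = 8.707317; P₁ averages over all N: 8.707317 / 93 = 0.0936.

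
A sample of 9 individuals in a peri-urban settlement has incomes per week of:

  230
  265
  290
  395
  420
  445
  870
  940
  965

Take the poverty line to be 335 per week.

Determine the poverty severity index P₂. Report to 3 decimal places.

0.018

Below z: 230, 265, 290 (q = 3 of N = 9).
Relative gaps: (335−230)/335 = 0.3134; (335−265)/335 = 0.2090; (335−290)/335 = 0.1343.
Squared: 0.0982; 0.0437; 0.0180.
Sum = 0.159947; P₂ = 0.159947 / 9 = 0.018.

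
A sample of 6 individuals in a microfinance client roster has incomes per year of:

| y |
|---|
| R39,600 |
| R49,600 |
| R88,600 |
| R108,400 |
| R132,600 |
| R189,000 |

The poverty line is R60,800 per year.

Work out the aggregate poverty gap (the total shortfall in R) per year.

Poor units: R39,600, R49,600 (q = 2 of N = 6).
Individual gaps: 60800−39600 = 21200; 60800−49600 = 11200.
Aggregate gap = R32,400.

R32,400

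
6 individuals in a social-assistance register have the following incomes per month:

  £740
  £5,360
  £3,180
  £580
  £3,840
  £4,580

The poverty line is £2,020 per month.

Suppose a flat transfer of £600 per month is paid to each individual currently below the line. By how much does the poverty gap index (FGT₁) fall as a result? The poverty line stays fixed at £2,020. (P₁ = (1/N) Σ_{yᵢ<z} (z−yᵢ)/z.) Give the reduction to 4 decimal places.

0.0990

Before: below the line — £580, £740; poverty gap index (FGT₁) = 0.224422.
After the £600 transfer: below the line — £1,180, £1,340; poverty gap index (FGT₁) = 0.125413.
Reduction = 0.224422 − 0.125413 = 0.0990.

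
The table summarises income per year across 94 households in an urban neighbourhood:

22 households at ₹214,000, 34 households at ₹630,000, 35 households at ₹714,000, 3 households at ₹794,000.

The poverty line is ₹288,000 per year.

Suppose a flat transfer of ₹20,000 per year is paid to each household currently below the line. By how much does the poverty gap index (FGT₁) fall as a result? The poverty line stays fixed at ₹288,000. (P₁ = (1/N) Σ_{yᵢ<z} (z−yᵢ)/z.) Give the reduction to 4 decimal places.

0.0163

Before: below the line — 22×₹214,000; poverty gap index (FGT₁) = 0.060136.
After the ₹20,000 transfer: below the line — 22×₹234,000; poverty gap index (FGT₁) = 0.043883.
Reduction = 0.060136 − 0.043883 = 0.0163.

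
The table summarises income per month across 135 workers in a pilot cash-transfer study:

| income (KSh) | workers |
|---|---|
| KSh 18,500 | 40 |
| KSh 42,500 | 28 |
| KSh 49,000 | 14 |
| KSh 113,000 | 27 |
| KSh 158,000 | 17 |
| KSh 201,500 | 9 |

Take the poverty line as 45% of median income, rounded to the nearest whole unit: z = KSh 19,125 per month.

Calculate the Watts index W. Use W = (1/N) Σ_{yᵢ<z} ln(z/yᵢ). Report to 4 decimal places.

0.0098

Below the line: 40×KSh 18,500 (q = 40 of N = 135).
ln(z/y) terms: ln(19125/18500) = 0.0332 (×40).
W = 1.329026 / 135 = 0.0098.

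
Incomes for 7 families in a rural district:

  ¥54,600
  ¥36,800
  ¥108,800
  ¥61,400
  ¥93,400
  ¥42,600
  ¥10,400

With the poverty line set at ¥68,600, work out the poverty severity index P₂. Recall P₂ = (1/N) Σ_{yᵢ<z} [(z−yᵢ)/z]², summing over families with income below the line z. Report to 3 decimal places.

0.162

Below z: ¥10,400, ¥36,800, ¥42,600, ¥54,600, ¥61,400 (q = 5 of N = 7).
Gap ratios (z−y)/z: (68600−10400)/68600 = 0.8484; (68600−36800)/68600 = 0.4636; (68600−42600)/68600 = 0.3790; (68600−54600)/68600 = 0.2041; (68600−61400)/68600 = 0.1050.
Squared: 0.7198; 0.2149; 0.1436; 0.0416; 0.0110.
Sum = 1.130974; P₂ = 1.130974 / 7 = 0.162.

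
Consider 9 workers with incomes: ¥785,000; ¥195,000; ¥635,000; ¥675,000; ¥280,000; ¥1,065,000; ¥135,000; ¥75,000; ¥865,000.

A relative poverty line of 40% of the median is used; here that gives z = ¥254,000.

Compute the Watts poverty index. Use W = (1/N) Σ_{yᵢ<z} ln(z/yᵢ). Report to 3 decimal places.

Poor units: ¥75,000, ¥135,000, ¥195,000 (q = 3 of N = 9).
Log shortfalls: ln(254000/75000) = 1.2198; ln(254000/135000) = 0.6321; ln(254000/195000) = 0.2643.
W = 2.116240 / 9 = 0.235.

0.235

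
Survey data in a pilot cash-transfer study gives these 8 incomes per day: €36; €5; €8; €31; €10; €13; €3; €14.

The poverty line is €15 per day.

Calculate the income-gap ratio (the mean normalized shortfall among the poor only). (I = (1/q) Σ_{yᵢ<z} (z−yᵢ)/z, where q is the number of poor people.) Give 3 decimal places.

0.411

Below the line: €3, €5, €8, €10, €13, €14 (q = 6 of N = 8).
Relative gaps: 0.8000, 0.6667, 0.4667, 0.3333, 0.1333, 0.0667; sum = 2.466667.
I averages over the q = 6 poor units only: 2.466667 / 6 = 0.411.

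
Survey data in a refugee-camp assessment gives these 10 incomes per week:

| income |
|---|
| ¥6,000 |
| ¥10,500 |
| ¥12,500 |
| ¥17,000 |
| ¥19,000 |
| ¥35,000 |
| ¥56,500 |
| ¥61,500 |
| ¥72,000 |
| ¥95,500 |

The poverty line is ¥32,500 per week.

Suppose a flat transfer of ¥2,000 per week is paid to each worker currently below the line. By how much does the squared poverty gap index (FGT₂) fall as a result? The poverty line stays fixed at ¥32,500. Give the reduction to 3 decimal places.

Before: below the line — ¥6,000, ¥10,500, ¥12,500, ¥17,000, ¥19,000; squared poverty gap index (FGT₂) = 0.19018.
After the ¥2,000 transfer: below the line — ¥8,000, ¥12,500, ¥14,500, ¥19,000, ¥21,000; squared poverty gap index (FGT₂) = 0.15515.
Reduction = 0.19018 − 0.15515 = 0.035.

0.035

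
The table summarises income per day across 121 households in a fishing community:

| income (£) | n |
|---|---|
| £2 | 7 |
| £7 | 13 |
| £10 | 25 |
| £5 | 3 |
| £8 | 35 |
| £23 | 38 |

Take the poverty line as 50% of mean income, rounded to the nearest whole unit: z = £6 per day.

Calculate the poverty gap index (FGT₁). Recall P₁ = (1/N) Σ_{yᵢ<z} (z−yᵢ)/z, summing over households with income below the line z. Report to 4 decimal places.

Poor units: 7×£2, 3×£5 (q = 10 of N = 121).
Normalized shortfalls: (6−2)/6 = 0.6667 (×7); (6−5)/6 = 0.1667 (×3).
Σ = 5.166667. Dividing by the full population N = 121 gives P₁ = 0.0427.

0.0427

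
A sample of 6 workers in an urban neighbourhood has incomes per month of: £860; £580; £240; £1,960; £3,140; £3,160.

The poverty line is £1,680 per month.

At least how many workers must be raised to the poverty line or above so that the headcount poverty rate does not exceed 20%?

2

3 of the 6 workers are poor, so H = 3/6 = 0.500.
A headcount ratio of at most 20% allows at most ⌊0.20 × 6⌋ = 1 poor workers.
So at least 3 − 1 = 2 must be lifted.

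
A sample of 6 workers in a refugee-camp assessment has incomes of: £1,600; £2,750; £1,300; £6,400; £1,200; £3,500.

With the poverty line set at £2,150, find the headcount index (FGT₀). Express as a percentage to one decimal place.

50.0%

3 of the 6 workers have income below £2,150.
H = 3/6 = 50.0%.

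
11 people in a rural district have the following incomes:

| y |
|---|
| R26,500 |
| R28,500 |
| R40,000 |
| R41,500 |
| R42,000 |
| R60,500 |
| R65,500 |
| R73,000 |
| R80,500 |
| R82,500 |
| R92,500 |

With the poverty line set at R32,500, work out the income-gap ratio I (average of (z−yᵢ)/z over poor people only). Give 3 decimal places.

0.154

Incomes under z: R26,500, R28,500 (q = 2 of N = 11).
Shortfall ratios (z−y)/z: 0.1846, 0.1231; sum = 0.307692.
The income-gap ratio divides by q (the poor only): 0.307692 / 2 = 0.154.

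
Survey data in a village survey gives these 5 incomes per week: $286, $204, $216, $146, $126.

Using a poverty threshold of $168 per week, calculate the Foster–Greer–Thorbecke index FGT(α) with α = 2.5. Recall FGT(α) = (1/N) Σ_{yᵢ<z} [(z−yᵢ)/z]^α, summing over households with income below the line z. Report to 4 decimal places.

Incomes under z: $126, $146 (q = 2 of N = 5).
Shortfall ratios: (168−126)/168 = 0.2500; (168−146)/168 = 0.1310.
Raised to α = 2.5: 0.03125; 0.00621.
Sum = 0.037456; FGT(2.5) = 0.037456 / 5 = 0.0075.

0.0075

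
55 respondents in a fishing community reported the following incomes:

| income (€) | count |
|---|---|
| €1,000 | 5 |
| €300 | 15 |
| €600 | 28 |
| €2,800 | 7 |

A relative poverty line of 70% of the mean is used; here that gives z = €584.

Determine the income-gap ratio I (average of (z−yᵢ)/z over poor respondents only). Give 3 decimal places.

0.486

Below z: 15×€300 (q = 15 of N = 55).
Relative gaps: 0.4863 (×15); sum = 7.294521.
I averages over the q = 15 poor units only: 7.294521 / 15 = 0.486.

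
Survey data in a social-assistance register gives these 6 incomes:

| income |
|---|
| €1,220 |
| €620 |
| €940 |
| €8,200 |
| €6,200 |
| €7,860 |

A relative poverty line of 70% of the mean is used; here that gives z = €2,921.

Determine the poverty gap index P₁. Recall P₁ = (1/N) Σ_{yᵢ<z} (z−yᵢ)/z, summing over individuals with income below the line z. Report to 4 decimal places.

0.3414

Below z: €620, €940, €1,220 (q = 3 of N = 6).
Normalized shortfalls: (2921−620)/2921 = 0.7877; (2921−940)/2921 = 0.6782; (2921−1220)/2921 = 0.5823.
Sum of shortfalls = 2.048271; P₁ averages over all N: 2.048271 / 6 = 0.3414.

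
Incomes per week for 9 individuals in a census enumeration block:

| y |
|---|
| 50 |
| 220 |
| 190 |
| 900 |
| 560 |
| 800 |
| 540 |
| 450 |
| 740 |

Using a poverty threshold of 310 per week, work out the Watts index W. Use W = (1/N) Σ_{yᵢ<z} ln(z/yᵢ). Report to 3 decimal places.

0.295

Incomes under z: 50, 190, 220 (q = 3 of N = 9).
Log gaps: ln(310/50) = 1.8245; ln(310/190) = 0.4895; ln(310/220) = 0.3429.
W = 2.657042 / 9 = 0.295.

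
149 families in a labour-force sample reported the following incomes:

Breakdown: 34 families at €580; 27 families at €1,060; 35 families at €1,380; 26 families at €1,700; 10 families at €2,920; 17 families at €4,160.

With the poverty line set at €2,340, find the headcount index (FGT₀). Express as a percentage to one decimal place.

122 of the 149 families have income below €2,340.
H = 122/149 = 81.9%.

81.9%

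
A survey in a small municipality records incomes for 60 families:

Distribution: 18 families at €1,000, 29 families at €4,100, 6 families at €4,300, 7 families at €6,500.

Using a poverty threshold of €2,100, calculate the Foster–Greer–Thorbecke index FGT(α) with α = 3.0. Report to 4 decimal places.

Poor units: 18×€1,000 (q = 18 of N = 60).
Gap ratios (z−y)/z: (2100−1000)/2100 = 0.5238 (×18).
Raised to α = 3.0: 0.14372 (×18).
Sum = 2.586978; FGT(3.0) = 2.586978 / 60 = 0.0431.

0.0431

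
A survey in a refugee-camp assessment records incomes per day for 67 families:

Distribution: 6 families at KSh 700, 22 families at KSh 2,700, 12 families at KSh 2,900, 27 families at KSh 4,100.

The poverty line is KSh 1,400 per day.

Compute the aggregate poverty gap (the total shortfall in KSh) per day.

Below the line: 6×KSh 700 (q = 6 of N = 67).
Individual gaps: 6×(1400−700) = 4200.
Aggregate gap = KSh 4,200.

KSh 4,200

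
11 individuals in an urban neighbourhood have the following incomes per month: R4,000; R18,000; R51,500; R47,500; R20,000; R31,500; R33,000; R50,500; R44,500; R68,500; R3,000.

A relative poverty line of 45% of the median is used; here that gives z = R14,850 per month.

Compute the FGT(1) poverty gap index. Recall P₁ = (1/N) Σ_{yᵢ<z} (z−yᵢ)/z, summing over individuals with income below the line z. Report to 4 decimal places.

Incomes under z: R3,000, R4,000 (q = 2 of N = 11).
Shortfall ratios: (14850−3000)/14850 = 0.7980; (14850−4000)/14850 = 0.7306.
Σ = 1.528620. Dividing by the full population N = 11 gives P₁ = 0.1390.

0.1390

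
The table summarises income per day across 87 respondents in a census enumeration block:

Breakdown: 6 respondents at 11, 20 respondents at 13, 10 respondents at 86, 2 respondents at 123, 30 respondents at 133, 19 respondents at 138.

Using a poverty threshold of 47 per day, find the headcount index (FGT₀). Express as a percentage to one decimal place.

26 of the 87 respondents have income below 47.
H = 26/87 = 29.9%.

29.9%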